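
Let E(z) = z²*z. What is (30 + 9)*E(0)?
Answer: 0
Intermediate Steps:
E(z) = z³
(30 + 9)*E(0) = (30 + 9)*0³ = 39*0 = 0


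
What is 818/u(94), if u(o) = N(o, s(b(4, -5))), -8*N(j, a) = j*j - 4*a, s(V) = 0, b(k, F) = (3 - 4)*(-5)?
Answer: -1636/2209 ≈ -0.74061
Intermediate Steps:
b(k, F) = 5 (b(k, F) = -1*(-5) = 5)
N(j, a) = a/2 - j**2/8 (N(j, a) = -(j*j - 4*a)/8 = -(j**2 - 4*a)/8 = a/2 - j**2/8)
u(o) = -o**2/8 (u(o) = (1/2)*0 - o**2/8 = 0 - o**2/8 = -o**2/8)
818/u(94) = 818/((-1/8*94**2)) = 818/((-1/8*8836)) = 818/(-2209/2) = 818*(-2/2209) = -1636/2209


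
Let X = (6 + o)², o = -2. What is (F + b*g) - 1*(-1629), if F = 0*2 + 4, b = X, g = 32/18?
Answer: 14953/9 ≈ 1661.4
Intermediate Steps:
g = 16/9 (g = 32*(1/18) = 16/9 ≈ 1.7778)
X = 16 (X = (6 - 2)² = 4² = 16)
b = 16
F = 4 (F = 0 + 4 = 4)
(F + b*g) - 1*(-1629) = (4 + 16*(16/9)) - 1*(-1629) = (4 + 256/9) + 1629 = 292/9 + 1629 = 14953/9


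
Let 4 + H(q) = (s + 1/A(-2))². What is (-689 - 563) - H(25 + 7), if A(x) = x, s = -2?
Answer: -5017/4 ≈ -1254.3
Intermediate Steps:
H(q) = 9/4 (H(q) = -4 + (-2 + 1/(-2))² = -4 + (-2 - ½)² = -4 + (-5/2)² = -4 + 25/4 = 9/4)
(-689 - 563) - H(25 + 7) = (-689 - 563) - 1*9/4 = -1252 - 9/4 = -5017/4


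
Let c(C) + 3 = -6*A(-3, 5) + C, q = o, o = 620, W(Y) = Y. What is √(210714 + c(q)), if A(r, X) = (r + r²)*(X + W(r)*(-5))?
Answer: √210611 ≈ 458.92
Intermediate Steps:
q = 620
A(r, X) = (X - 5*r)*(r + r²) (A(r, X) = (r + r²)*(X + r*(-5)) = (r + r²)*(X - 5*r) = (X - 5*r)*(r + r²))
c(C) = -723 + C (c(C) = -3 + (-(-18)*(5 - 5*(-3) - 5*(-3)² + 5*(-3)) + C) = -3 + (-(-18)*(5 + 15 - 5*9 - 15) + C) = -3 + (-(-18)*(5 + 15 - 45 - 15) + C) = -3 + (-(-18)*(-40) + C) = -3 + (-6*120 + C) = -3 + (-720 + C) = -723 + C)
√(210714 + c(q)) = √(210714 + (-723 + 620)) = √(210714 - 103) = √210611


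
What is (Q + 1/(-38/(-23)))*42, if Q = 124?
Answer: 99435/19 ≈ 5233.4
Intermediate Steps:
(Q + 1/(-38/(-23)))*42 = (124 + 1/(-38/(-23)))*42 = (124 + 1/(-38*(-1/23)))*42 = (124 + 1/(38/23))*42 = (124 + 23/38)*42 = (4735/38)*42 = 99435/19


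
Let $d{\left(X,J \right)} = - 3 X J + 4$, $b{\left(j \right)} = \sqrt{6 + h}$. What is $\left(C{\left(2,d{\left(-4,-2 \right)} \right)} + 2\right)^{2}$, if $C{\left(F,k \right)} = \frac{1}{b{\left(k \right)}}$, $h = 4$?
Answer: $\frac{\left(20 + \sqrt{10}\right)^{2}}{100} \approx 5.3649$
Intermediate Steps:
$b{\left(j \right)} = \sqrt{10}$ ($b{\left(j \right)} = \sqrt{6 + 4} = \sqrt{10}$)
$d{\left(X,J \right)} = 4 - 3 J X$ ($d{\left(X,J \right)} = - 3 J X + 4 = 4 - 3 J X$)
$C{\left(F,k \right)} = \frac{\sqrt{10}}{10}$ ($C{\left(F,k \right)} = \frac{1}{\sqrt{10}} = \frac{\sqrt{10}}{10}$)
$\left(C{\left(2,d{\left(-4,-2 \right)} \right)} + 2\right)^{2} = \left(\frac{\sqrt{10}}{10} + 2\right)^{2} = \left(2 + \frac{\sqrt{10}}{10}\right)^{2}$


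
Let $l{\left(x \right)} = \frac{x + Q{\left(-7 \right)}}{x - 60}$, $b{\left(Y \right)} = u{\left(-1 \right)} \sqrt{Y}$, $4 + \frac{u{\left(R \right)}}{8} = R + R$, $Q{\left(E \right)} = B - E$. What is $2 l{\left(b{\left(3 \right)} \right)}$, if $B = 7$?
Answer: $\frac{323}{69} - \frac{148 \sqrt{3}}{69} \approx 0.96604$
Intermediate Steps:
$Q{\left(E \right)} = 7 - E$
$u{\left(R \right)} = -32 + 16 R$ ($u{\left(R \right)} = -32 + 8 \left(R + R\right) = -32 + 8 \cdot 2 R = -32 + 16 R$)
$b{\left(Y \right)} = - 48 \sqrt{Y}$ ($b{\left(Y \right)} = \left(-32 + 16 \left(-1\right)\right) \sqrt{Y} = \left(-32 - 16\right) \sqrt{Y} = - 48 \sqrt{Y}$)
$l{\left(x \right)} = \frac{14 + x}{-60 + x}$ ($l{\left(x \right)} = \frac{x + \left(7 - -7\right)}{x - 60} = \frac{x + \left(7 + 7\right)}{-60 + x} = \frac{x + 14}{-60 + x} = \frac{14 + x}{-60 + x}$)
$2 l{\left(b{\left(3 \right)} \right)} = 2 \frac{14 - 48 \sqrt{3}}{-60 - 48 \sqrt{3}} = \frac{2 \left(14 - 48 \sqrt{3}\right)}{-60 - 48 \sqrt{3}}$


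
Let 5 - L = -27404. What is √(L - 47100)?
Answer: I*√19691 ≈ 140.32*I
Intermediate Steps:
L = 27409 (L = 5 - 1*(-27404) = 5 + 27404 = 27409)
√(L - 47100) = √(27409 - 47100) = √(-19691) = I*√19691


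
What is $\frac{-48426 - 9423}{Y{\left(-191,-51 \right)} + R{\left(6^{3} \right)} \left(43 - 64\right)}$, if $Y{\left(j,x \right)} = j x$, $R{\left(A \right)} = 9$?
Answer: $- \frac{19283}{3184} \approx -6.0562$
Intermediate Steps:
$\frac{-48426 - 9423}{Y{\left(-191,-51 \right)} + R{\left(6^{3} \right)} \left(43 - 64\right)} = \frac{-48426 - 9423}{\left(-191\right) \left(-51\right) + 9 \left(43 - 64\right)} = - \frac{57849}{9741 + 9 \left(-21\right)} = - \frac{57849}{9741 - 189} = - \frac{57849}{9552} = \left(-57849\right) \frac{1}{9552} = - \frac{19283}{3184}$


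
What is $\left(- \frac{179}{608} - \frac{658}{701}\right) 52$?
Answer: $- \frac{6832059}{106552} \approx -64.12$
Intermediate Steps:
$\left(- \frac{179}{608} - \frac{658}{701}\right) 52 = \left(- \frac{525543}{426208}\right) 52 = - \frac{6832059}{106552}$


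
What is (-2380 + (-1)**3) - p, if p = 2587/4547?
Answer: -10828994/4547 ≈ -2381.6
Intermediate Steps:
p = 2587/4547 (p = 2587*(1/4547) = 2587/4547 ≈ 0.56895)
(-2380 + (-1)**3) - p = (-2380 + (-1)**3) - 1*2587/4547 = (-2380 - 1) - 2587/4547 = -2381 - 2587/4547 = -10828994/4547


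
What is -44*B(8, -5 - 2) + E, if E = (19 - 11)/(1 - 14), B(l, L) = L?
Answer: 3996/13 ≈ 307.38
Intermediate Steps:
E = -8/13 (E = 8/(-13) = 8*(-1/13) = -8/13 ≈ -0.61539)
-44*B(8, -5 - 2) + E = -44*(-5 - 2) - 8/13 = -44*(-7) - 8/13 = 308 - 8/13 = 3996/13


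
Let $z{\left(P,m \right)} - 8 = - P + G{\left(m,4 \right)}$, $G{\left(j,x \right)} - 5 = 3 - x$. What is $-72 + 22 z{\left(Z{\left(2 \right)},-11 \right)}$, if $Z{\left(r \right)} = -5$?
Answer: $302$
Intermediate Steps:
$G{\left(j,x \right)} = 8 - x$ ($G{\left(j,x \right)} = 5 - \left(-3 + x\right) = 8 - x$)
$z{\left(P,m \right)} = 12 - P$ ($z{\left(P,m \right)} = 8 - \left(-4 + P\right) = 12 - P$)
$-72 + 22 z{\left(Z{\left(2 \right)},-11 \right)} = -72 + 22 \left(12 - -5\right) = -72 + 22 \left(12 + 5\right) = -72 + 22 \cdot 17 = -72 + 374 = 302$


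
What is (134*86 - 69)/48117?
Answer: 11455/48117 ≈ 0.23807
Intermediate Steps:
(134*86 - 69)/48117 = (11524 - 69)*(1/48117) = 11455*(1/48117) = 11455/48117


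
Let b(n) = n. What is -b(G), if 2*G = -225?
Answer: 225/2 ≈ 112.50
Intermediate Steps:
G = -225/2 (G = (1/2)*(-225) = -225/2 ≈ -112.50)
-b(G) = -1*(-225/2) = 225/2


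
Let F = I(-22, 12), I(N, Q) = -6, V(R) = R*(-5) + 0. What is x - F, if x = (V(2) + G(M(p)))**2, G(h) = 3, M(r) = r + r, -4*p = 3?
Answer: 55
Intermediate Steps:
p = -3/4 (p = -1/4*3 = -3/4 ≈ -0.75000)
M(r) = 2*r
V(R) = -5*R (V(R) = -5*R + 0 = -5*R)
F = -6
x = 49 (x = (-5*2 + 3)**2 = (-10 + 3)**2 = (-7)**2 = 49)
x - F = 49 - 1*(-6) = 49 + 6 = 55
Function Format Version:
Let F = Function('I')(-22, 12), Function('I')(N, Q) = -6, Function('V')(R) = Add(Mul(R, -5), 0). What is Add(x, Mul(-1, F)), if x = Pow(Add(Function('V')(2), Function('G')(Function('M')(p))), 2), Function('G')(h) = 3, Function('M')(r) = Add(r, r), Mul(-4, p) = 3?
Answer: 55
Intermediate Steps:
p = Rational(-3, 4) (p = Mul(Rational(-1, 4), 3) = Rational(-3, 4) ≈ -0.75000)
Function('M')(r) = Mul(2, r)
Function('V')(R) = Mul(-5, R) (Function('V')(R) = Add(Mul(-5, R), 0) = Mul(-5, R))
F = -6
x = 49 (x = Pow(Add(Mul(-5, 2), 3), 2) = Pow(Add(-10, 3), 2) = Pow(-7, 2) = 49)
Add(x, Mul(-1, F)) = Add(49, Mul(-1, -6)) = Add(49, 6) = 55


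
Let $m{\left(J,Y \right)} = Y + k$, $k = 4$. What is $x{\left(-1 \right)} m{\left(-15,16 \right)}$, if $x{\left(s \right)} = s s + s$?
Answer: $0$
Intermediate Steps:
$x{\left(s \right)} = s + s^{2}$ ($x{\left(s \right)} = s^{2} + s = s + s^{2}$)
$m{\left(J,Y \right)} = 4 + Y$ ($m{\left(J,Y \right)} = Y + 4 = 4 + Y$)
$x{\left(-1 \right)} m{\left(-15,16 \right)} = - (1 - 1) \left(4 + 16\right) = \left(-1\right) 0 \cdot 20 = 0 \cdot 20 = 0$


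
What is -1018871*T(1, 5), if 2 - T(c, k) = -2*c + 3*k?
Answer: 11207581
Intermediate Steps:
T(c, k) = 2 - 3*k + 2*c (T(c, k) = 2 - (-2*c + 3*k) = 2 + (-3*k + 2*c) = 2 - 3*k + 2*c)
-1018871*T(1, 5) = -1018871*(2 - 3*5 + 2*1) = -1018871*(2 - 15 + 2) = -1018871*(-11) = -413*(-27137) = 11207581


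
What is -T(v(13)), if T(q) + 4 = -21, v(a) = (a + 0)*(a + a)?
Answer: 25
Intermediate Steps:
v(a) = 2*a² (v(a) = a*(2*a) = 2*a²)
T(q) = -25 (T(q) = -4 - 21 = -25)
-T(v(13)) = -1*(-25) = 25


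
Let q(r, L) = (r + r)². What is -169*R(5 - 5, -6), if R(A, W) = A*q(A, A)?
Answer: 0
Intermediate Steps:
q(r, L) = 4*r² (q(r, L) = (2*r)² = 4*r²)
R(A, W) = 4*A³ (R(A, W) = A*(4*A²) = 4*A³)
-169*R(5 - 5, -6) = -676*(5 - 5)³ = -676*0³ = -676*0 = -169*0 = 0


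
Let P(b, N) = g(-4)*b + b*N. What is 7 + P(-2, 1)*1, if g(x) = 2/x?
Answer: 6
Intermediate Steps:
P(b, N) = -b/2 + N*b (P(b, N) = (2/(-4))*b + b*N = (2*(-1/4))*b + N*b = -b/2 + N*b)
7 + P(-2, 1)*1 = 7 - 2*(-1/2 + 1)*1 = 7 - 2*1/2*1 = 7 - 1*1 = 7 - 1 = 6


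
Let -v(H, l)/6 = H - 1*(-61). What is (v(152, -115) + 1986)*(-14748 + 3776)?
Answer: -7768176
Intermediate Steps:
v(H, l) = -366 - 6*H (v(H, l) = -6*(H - 1*(-61)) = -6*(H + 61) = -6*(61 + H) = -366 - 6*H)
(v(152, -115) + 1986)*(-14748 + 3776) = ((-366 - 6*152) + 1986)*(-14748 + 3776) = ((-366 - 912) + 1986)*(-10972) = (-1278 + 1986)*(-10972) = 708*(-10972) = -7768176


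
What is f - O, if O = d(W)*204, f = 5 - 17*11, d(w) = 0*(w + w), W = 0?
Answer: -182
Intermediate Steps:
d(w) = 0 (d(w) = 0*(2*w) = 0)
f = -182 (f = 5 - 187 = -182)
O = 0 (O = 0*204 = 0)
f - O = -182 - 1*0 = -182 + 0 = -182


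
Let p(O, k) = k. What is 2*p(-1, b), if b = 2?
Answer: 4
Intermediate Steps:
2*p(-1, b) = 2*2 = 4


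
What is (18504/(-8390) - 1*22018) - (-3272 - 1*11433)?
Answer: -30687287/4195 ≈ -7315.2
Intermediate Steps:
(18504/(-8390) - 1*22018) - (-3272 - 1*11433) = (18504*(-1/8390) - 22018) - (-3272 - 11433) = (-9252/4195 - 22018) - 1*(-14705) = -92374762/4195 + 14705 = -30687287/4195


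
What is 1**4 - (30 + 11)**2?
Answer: -1680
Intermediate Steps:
1**4 - (30 + 11)**2 = 1 - 1*41**2 = 1 - 1*1681 = 1 - 1681 = -1680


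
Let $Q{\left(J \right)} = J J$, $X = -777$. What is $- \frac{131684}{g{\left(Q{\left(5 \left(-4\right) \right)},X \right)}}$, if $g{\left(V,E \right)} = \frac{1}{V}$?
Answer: $-52673600$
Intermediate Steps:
$Q{\left(J \right)} = J^{2}$
$- \frac{131684}{g{\left(Q{\left(5 \left(-4\right) \right)},X \right)}} = - \frac{131684}{\frac{1}{\left(5 \left(-4\right)\right)^{2}}} = - \frac{131684}{\frac{1}{\left(-20\right)^{2}}} = - \frac{131684}{\frac{1}{400}} = - 131684 \frac{1}{\frac{1}{400}} = \left(-131684\right) 400 = -52673600$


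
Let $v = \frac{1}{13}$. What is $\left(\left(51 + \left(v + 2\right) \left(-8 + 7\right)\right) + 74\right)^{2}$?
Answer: $\frac{2553604}{169} \approx 15110.0$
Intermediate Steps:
$v = \frac{1}{13} \approx 0.076923$
$\left(\left(51 + \left(v + 2\right) \left(-8 + 7\right)\right) + 74\right)^{2} = \left(\left(51 + \left(\frac{1}{13} + 2\right) \left(-8 + 7\right)\right) + 74\right)^{2} = \left(\left(51 + \frac{27}{13} \left(-1\right)\right) + 74\right)^{2} = \left(\left(51 - \frac{27}{13}\right) + 74\right)^{2} = \left(\frac{636}{13} + 74\right)^{2} = \left(\frac{1598}{13}\right)^{2} = \frac{2553604}{169}$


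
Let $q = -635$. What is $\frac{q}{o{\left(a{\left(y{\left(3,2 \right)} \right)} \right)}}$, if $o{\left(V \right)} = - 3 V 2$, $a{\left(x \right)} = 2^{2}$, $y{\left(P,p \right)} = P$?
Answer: $\frac{635}{24} \approx 26.458$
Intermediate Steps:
$a{\left(x \right)} = 4$
$o{\left(V \right)} = - 6 V$
$\frac{q}{o{\left(a{\left(y{\left(3,2 \right)} \right)} \right)}} = - \frac{635}{\left(-6\right) 4} = - \frac{635}{-24} = \left(-635\right) \left(- \frac{1}{24}\right) = \frac{635}{24}$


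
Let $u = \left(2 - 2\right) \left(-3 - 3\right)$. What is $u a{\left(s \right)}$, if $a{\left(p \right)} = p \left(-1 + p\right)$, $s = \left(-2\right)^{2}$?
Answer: $0$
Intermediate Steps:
$s = 4$
$u = 0$ ($u = 0 \left(-6\right) = 0$)
$u a{\left(s \right)} = 0 \cdot 4 \left(-1 + 4\right) = 0 \cdot 4 \cdot 3 = 0 \cdot 12 = 0$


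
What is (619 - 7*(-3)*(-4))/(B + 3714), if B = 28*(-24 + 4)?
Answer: 535/3154 ≈ 0.16963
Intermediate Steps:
B = -560 (B = 28*(-20) = -560)
(619 - 7*(-3)*(-4))/(B + 3714) = (619 - 7*(-3)*(-4))/(-560 + 3714) = (619 + 21*(-4))/3154 = (619 - 84)*(1/3154) = 535*(1/3154) = 535/3154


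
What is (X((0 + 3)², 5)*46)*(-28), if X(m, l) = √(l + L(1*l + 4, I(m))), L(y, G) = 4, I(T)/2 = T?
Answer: -3864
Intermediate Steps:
I(T) = 2*T
X(m, l) = √(4 + l) (X(m, l) = √(l + 4) = √(4 + l))
(X((0 + 3)², 5)*46)*(-28) = (√(4 + 5)*46)*(-28) = (√9*46)*(-28) = (3*46)*(-28) = 138*(-28) = -3864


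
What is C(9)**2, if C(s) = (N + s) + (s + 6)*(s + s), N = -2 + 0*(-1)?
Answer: 76729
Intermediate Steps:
N = -2 (N = -2 + 0 = -2)
C(s) = -2 + s + 2*s*(6 + s) (C(s) = (-2 + s) + (s + 6)*(s + s) = (-2 + s) + (6 + s)*(2*s) = (-2 + s) + 2*s*(6 + s) = -2 + s + 2*s*(6 + s))
C(9)**2 = (-2 + 2*9**2 + 13*9)**2 = (-2 + 2*81 + 117)**2 = (-2 + 162 + 117)**2 = 277**2 = 76729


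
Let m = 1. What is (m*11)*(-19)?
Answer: -209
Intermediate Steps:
(m*11)*(-19) = (1*11)*(-19) = 11*(-19) = -209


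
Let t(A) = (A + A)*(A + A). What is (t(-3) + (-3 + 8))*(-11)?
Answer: -451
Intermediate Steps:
t(A) = 4*A**2 (t(A) = (2*A)*(2*A) = 4*A**2)
(t(-3) + (-3 + 8))*(-11) = (4*(-3)**2 + (-3 + 8))*(-11) = (4*9 + 5)*(-11) = (36 + 5)*(-11) = 41*(-11) = -451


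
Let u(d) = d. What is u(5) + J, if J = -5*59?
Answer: -290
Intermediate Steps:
J = -295
u(5) + J = 5 - 295 = -290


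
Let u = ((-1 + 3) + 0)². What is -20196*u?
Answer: -80784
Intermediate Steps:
u = 4 (u = (2 + 0)² = 2² = 4)
-20196*u = -20196*4 = -80784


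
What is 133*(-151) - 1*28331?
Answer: -48414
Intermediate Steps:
133*(-151) - 1*28331 = -20083 - 28331 = -48414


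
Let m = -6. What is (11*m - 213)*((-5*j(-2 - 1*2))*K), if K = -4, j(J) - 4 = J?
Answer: 0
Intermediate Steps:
j(J) = 4 + J
(11*m - 213)*((-5*j(-2 - 1*2))*K) = (11*(-6) - 213)*(-5*(4 + (-2 - 1*2))*(-4)) = (-66 - 213)*(-5*(4 + (-2 - 2))*(-4)) = -279*(-5*(4 - 4))*(-4) = -279*(-5*0)*(-4) = -0*(-4) = -279*0 = 0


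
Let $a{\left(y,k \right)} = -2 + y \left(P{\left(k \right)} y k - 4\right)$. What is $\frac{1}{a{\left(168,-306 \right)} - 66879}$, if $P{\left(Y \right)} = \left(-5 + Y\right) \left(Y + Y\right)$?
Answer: $- \frac{1}{1643810760161} \approx -6.0834 \cdot 10^{-13}$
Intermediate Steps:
$P{\left(Y \right)} = 2 Y \left(-5 + Y\right)$ ($P{\left(Y \right)} = \left(-5 + Y\right) 2 Y = 2 Y \left(-5 + Y\right)$)
$a{\left(y,k \right)} = -2 + y \left(-4 + 2 y k^{2} \left(-5 + k\right)\right)$ ($a{\left(y,k \right)} = -2 + y \left(2 k \left(-5 + k\right) y k - 4\right) = -2 + y \left(2 k y \left(-5 + k\right) k - 4\right) = -2 + y \left(2 y k^{2} \left(-5 + k\right) - 4\right) = -2 + y \left(-4 + 2 y k^{2} \left(-5 + k\right)\right)$)
$\frac{1}{a{\left(168,-306 \right)} - 66879} = \frac{1}{\left(-2 - 672 + 2 \left(-306\right)^{2} \cdot 168^{2} \left(-5 - 306\right)\right) - 66879} = \frac{1}{\left(-2 - 672 + 2 \cdot 93636 \cdot 28224 \left(-311\right)\right) - 66879} = \frac{1}{\left(-2 - 672 - 1643810692608\right) - 66879} = \frac{1}{-1643810693282 - 66879} = \frac{1}{-1643810760161} = - \frac{1}{1643810760161}$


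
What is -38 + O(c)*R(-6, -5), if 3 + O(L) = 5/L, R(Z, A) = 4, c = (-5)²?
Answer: -246/5 ≈ -49.200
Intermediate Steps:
c = 25
O(L) = -3 + 5/L
-38 + O(c)*R(-6, -5) = -38 + (-3 + 5/25)*4 = -38 + (-3 + 5*(1/25))*4 = -38 + (-3 + ⅕)*4 = -38 - 14/5*4 = -38 - 56/5 = -246/5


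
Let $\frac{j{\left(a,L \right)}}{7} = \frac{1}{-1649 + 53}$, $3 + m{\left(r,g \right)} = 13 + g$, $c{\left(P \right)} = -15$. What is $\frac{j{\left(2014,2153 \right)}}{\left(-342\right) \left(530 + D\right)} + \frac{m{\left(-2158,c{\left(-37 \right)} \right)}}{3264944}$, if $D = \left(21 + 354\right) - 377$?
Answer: $- \frac{12661981}{8401380020352} \approx -1.5071 \cdot 10^{-6}$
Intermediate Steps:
$m{\left(r,g \right)} = 10 + g$ ($m{\left(r,g \right)} = -3 + \left(13 + g\right) = 10 + g$)
$D = -2$ ($D = 375 - 377 = -2$)
$j{\left(a,L \right)} = - \frac{1}{228}$ ($j{\left(a,L \right)} = \frac{7}{-1649 + 53} = \frac{7}{-1596} = 7 \left(- \frac{1}{1596}\right) = - \frac{1}{228}$)
$\frac{j{\left(2014,2153 \right)}}{\left(-342\right) \left(530 + D\right)} + \frac{m{\left(-2158,c{\left(-37 \right)} \right)}}{3264944} = - \frac{1}{228 \left(- 342 \left(530 - 2\right)\right)} + \frac{10 - 15}{3264944} = - \frac{1}{228 \left(\left(-342\right) 528\right)} - \frac{5}{3264944} = - \frac{1}{228 \left(-180576\right)} - \frac{5}{3264944} = \left(- \frac{1}{228}\right) \left(- \frac{1}{180576}\right) - \frac{5}{3264944} = \frac{1}{41171328} - \frac{5}{3264944} = - \frac{12661981}{8401380020352}$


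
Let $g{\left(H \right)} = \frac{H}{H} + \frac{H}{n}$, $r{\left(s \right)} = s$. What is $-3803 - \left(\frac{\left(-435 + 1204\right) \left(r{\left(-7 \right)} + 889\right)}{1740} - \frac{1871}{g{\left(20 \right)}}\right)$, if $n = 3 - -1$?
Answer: $- \frac{1688222}{435} \approx -3881.0$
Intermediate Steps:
$n = 4$ ($n = 3 + 1 = 4$)
$g{\left(H \right)} = 1 + \frac{H}{4}$ ($g{\left(H \right)} = \frac{H}{H} + \frac{H}{4} = 1 + H \frac{1}{4} = 1 + \frac{H}{4}$)
$-3803 - \left(\frac{\left(-435 + 1204\right) \left(r{\left(-7 \right)} + 889\right)}{1740} - \frac{1871}{g{\left(20 \right)}}\right) = -3803 - \left(\frac{\left(-435 + 1204\right) \left(-7 + 889\right)}{1740} - \frac{1871}{1 + \frac{1}{4} \cdot 20}\right) = -3803 - \left(769 \cdot 882 \cdot \frac{1}{1740} - \frac{1871}{1 + 5}\right) = -3803 - \left(678258 \cdot \frac{1}{1740} - \frac{1871}{6}\right) = -3803 - \left(\frac{113043}{290} - \frac{1871}{6}\right) = -3803 - \frac{33917}{435} = - \frac{1688222}{435}$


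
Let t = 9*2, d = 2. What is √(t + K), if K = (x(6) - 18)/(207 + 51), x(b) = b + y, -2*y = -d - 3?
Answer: √1195701/258 ≈ 4.2383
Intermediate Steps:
y = 5/2 (y = -(-1*2 - 3)/2 = -(-2 - 3)/2 = -½*(-5) = 5/2 ≈ 2.5000)
x(b) = 5/2 + b (x(b) = b + 5/2 = 5/2 + b)
K = -19/516 (K = ((5/2 + 6) - 18)/(207 + 51) = (17/2 - 18)/258 = -19/2*1/258 = -19/516 ≈ -0.036822)
t = 18
√(t + K) = √(18 - 19/516) = √(9269/516) = √1195701/258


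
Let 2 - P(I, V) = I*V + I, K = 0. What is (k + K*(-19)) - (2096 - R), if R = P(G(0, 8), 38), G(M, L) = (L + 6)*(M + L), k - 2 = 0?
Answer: -6460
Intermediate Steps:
k = 2 (k = 2 + 0 = 2)
G(M, L) = (6 + L)*(L + M)
P(I, V) = 2 - I - I*V (P(I, V) = 2 - (I*V + I) = 2 - (I + I*V) = 2 + (-I - I*V) = 2 - I - I*V)
R = -4366 (R = 2 - (8² + 6*8 + 6*0 + 8*0) - 1*(8² + 6*8 + 6*0 + 8*0)*38 = 2 - (64 + 48 + 0 + 0) - 1*(64 + 48 + 0 + 0)*38 = 2 - 1*112 - 1*112*38 = 2 - 112 - 4256 = -4366)
(k + K*(-19)) - (2096 - R) = (2 + 0*(-19)) - (2096 - 1*(-4366)) = (2 + 0) - (2096 + 4366) = 2 - 1*6462 = 2 - 6462 = -6460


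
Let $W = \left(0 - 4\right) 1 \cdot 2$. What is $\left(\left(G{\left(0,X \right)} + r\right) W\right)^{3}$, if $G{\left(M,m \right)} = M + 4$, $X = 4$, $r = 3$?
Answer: $-175616$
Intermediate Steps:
$W = -8$ ($W = \left(-4\right) 2 = -8$)
$G{\left(M,m \right)} = 4 + M$
$\left(\left(G{\left(0,X \right)} + r\right) W\right)^{3} = \left(\left(\left(4 + 0\right) + 3\right) \left(-8\right)\right)^{3} = \left(\left(4 + 3\right) \left(-8\right)\right)^{3} = \left(7 \left(-8\right)\right)^{3} = \left(-56\right)^{3} = -175616$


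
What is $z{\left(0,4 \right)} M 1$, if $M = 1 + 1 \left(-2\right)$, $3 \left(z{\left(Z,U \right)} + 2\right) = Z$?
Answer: $2$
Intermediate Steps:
$z{\left(Z,U \right)} = -2 + \frac{Z}{3}$
$M = -1$ ($M = 1 - 2 = -1$)
$z{\left(0,4 \right)} M 1 = \left(-2 + \frac{1}{3} \cdot 0\right) \left(-1\right) 1 = \left(-2 + 0\right) \left(-1\right) 1 = \left(-2\right) \left(-1\right) 1 = 2 \cdot 1 = 2$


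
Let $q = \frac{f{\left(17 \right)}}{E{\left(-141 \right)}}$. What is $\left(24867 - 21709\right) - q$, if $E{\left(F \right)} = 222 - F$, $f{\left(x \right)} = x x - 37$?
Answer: $\frac{382034}{121} \approx 3157.3$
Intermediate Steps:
$f{\left(x \right)} = -37 + x^{2}$ ($f{\left(x \right)} = x^{2} - 37 = -37 + x^{2}$)
$q = \frac{84}{121}$ ($q = \frac{-37 + 17^{2}}{222 - -141} = \frac{-37 + 289}{222 + 141} = \frac{252}{363} = 252 \cdot \frac{1}{363} = \frac{84}{121} \approx 0.69421$)
$\left(24867 - 21709\right) - q = \left(24867 - 21709\right) - \frac{84}{121} = 3158 - \frac{84}{121} = \frac{382034}{121}$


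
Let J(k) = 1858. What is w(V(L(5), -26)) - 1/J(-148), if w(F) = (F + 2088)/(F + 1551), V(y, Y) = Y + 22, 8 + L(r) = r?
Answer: 3870525/2874326 ≈ 1.3466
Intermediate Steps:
L(r) = -8 + r
V(y, Y) = 22 + Y
w(F) = (2088 + F)/(1551 + F)
w(V(L(5), -26)) - 1/J(-148) = (2088 + (22 - 26))/(1551 + (22 - 26)) - 1/1858 = (2088 - 4)/(1551 - 4) - 1*1/1858 = 2084/1547 - 1/1858 = 3870525/2874326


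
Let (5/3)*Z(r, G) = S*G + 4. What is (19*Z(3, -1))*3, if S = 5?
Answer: -171/5 ≈ -34.200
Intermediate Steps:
Z(r, G) = 12/5 + 3*G (Z(r, G) = 3*(5*G + 4)/5 = 3*(4 + 5*G)/5 = 12/5 + 3*G)
(19*Z(3, -1))*3 = (19*(12/5 + 3*(-1)))*3 = (19*(12/5 - 3))*3 = (19*(-3/5))*3 = -57/5*3 = -171/5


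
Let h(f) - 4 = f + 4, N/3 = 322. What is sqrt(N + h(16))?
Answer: 3*sqrt(110) ≈ 31.464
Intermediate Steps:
N = 966 (N = 3*322 = 966)
h(f) = 8 + f (h(f) = 4 + (f + 4) = 4 + (4 + f) = 8 + f)
sqrt(N + h(16)) = sqrt(966 + (8 + 16)) = sqrt(966 + 24) = sqrt(990) = 3*sqrt(110)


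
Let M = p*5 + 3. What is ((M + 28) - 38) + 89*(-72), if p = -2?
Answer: -6425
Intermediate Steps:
M = -7 (M = -2*5 + 3 = -10 + 3 = -7)
((M + 28) - 38) + 89*(-72) = ((-7 + 28) - 38) + 89*(-72) = (21 - 38) - 6408 = -17 - 6408 = -6425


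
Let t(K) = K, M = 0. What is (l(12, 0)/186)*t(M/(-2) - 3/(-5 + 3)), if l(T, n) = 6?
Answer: 3/62 ≈ 0.048387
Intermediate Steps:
(l(12, 0)/186)*t(M/(-2) - 3/(-5 + 3)) = (6/186)*(0/(-2) - 3/(-5 + 3)) = (6*(1/186))*(0*(-½) - 3/((-2*1))) = (0 - 3/(-2))/31 = (0 - 3*(-½))/31 = (0 + 3/2)/31 = (1/31)*(3/2) = 3/62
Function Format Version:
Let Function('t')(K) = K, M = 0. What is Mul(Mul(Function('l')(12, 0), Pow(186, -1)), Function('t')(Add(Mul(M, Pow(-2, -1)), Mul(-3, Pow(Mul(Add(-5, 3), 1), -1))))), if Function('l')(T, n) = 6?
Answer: Rational(3, 62) ≈ 0.048387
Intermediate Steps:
Mul(Mul(Function('l')(12, 0), Pow(186, -1)), Function('t')(Add(Mul(M, Pow(-2, -1)), Mul(-3, Pow(Mul(Add(-5, 3), 1), -1))))) = Mul(Mul(6, Pow(186, -1)), Add(Mul(0, Pow(-2, -1)), Mul(-3, Pow(Mul(Add(-5, 3), 1), -1)))) = Mul(Mul(6, Rational(1, 186)), Add(Mul(0, Rational(-1, 2)), Mul(-3, Pow(Mul(-2, 1), -1)))) = Mul(Rational(1, 31), Add(0, Mul(-3, Pow(-2, -1)))) = Mul(Rational(1, 31), Add(0, Mul(-3, Rational(-1, 2)))) = Mul(Rational(1, 31), Add(0, Rational(3, 2))) = Mul(Rational(1, 31), Rational(3, 2)) = Rational(3, 62)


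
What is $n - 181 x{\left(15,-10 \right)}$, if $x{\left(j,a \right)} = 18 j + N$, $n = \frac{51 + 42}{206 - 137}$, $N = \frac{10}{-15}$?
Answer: $- \frac{3363611}{69} \approx -48748.0$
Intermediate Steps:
$N = - \frac{2}{3}$ ($N = 10 \left(- \frac{1}{15}\right) = - \frac{2}{3} \approx -0.66667$)
$n = \frac{31}{23}$ ($n = \frac{93}{69} = 93 \cdot \frac{1}{69} = \frac{31}{23} \approx 1.3478$)
$x{\left(j,a \right)} = - \frac{2}{3} + 18 j$ ($x{\left(j,a \right)} = 18 j - \frac{2}{3} = - \frac{2}{3} + 18 j$)
$n - 181 x{\left(15,-10 \right)} = \frac{31}{23} - 181 \left(- \frac{2}{3} + 18 \cdot 15\right) = \frac{31}{23} - 181 \left(- \frac{2}{3} + 270\right) = \frac{31}{23} - \frac{146248}{3} = - \frac{3363611}{69}$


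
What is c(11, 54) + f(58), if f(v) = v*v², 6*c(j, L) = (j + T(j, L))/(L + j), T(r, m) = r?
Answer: 38046851/195 ≈ 1.9511e+5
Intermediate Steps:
c(j, L) = j/(3*(L + j)) (c(j, L) = ((j + j)/(L + j))/6 = ((2*j)/(L + j))/6 = (2*j/(L + j))/6 = j/(3*(L + j)))
f(v) = v³
c(11, 54) + f(58) = (⅓)*11/(54 + 11) + 58³ = (⅓)*11/65 + 195112 = (⅓)*11*(1/65) + 195112 = 11/195 + 195112 = 38046851/195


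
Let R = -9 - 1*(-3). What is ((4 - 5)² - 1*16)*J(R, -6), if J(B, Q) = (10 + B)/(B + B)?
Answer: 5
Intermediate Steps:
R = -6 (R = -9 + 3 = -6)
J(B, Q) = (10 + B)/(2*B) (J(B, Q) = (10 + B)/((2*B)) = (10 + B)*(1/(2*B)) = (10 + B)/(2*B))
((4 - 5)² - 1*16)*J(R, -6) = ((4 - 5)² - 1*16)*((½)*(10 - 6)/(-6)) = ((-1)² - 16)*((½)*(-⅙)*4) = (1 - 16)*(-⅓) = -15*(-⅓) = 5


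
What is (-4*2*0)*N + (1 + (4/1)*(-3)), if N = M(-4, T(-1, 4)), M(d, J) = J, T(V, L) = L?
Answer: -11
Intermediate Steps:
N = 4
(-4*2*0)*N + (1 + (4/1)*(-3)) = (-4*2*0)*4 + (1 + (4/1)*(-3)) = -8*0*4 + (1 + (4*1)*(-3)) = 0*4 + (1 + 4*(-3)) = 0 + (1 - 12) = 0 - 11 = -11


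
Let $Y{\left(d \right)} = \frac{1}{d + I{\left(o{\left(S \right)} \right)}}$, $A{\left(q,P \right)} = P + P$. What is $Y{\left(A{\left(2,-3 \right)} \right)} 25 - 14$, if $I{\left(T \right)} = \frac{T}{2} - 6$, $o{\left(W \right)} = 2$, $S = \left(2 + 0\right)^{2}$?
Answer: $- \frac{179}{11} \approx -16.273$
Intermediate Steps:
$S = 4$ ($S = 2^{2} = 4$)
$A{\left(q,P \right)} = 2 P$
$I{\left(T \right)} = -6 + \frac{T}{2}$ ($I{\left(T \right)} = T \frac{1}{2} - 6 = \frac{T}{2} - 6 = -6 + \frac{T}{2}$)
$Y{\left(d \right)} = \frac{1}{-5 + d}$ ($Y{\left(d \right)} = \frac{1}{d + \left(-6 + \frac{1}{2} \cdot 2\right)} = \frac{1}{d + \left(-6 + 1\right)} = \frac{1}{d - 5} = \frac{1}{-5 + d}$)
$Y{\left(A{\left(2,-3 \right)} \right)} 25 - 14 = \frac{1}{-5 + 2 \left(-3\right)} 25 - 14 = \frac{1}{-5 - 6} \cdot 25 - 14 = \frac{1}{-11} \cdot 25 - 14 = \left(- \frac{1}{11}\right) 25 - 14 = - \frac{25}{11} - 14 = - \frac{179}{11}$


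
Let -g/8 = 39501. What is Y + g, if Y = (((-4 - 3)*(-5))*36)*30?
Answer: -278208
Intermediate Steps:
g = -316008 (g = -8*39501 = -316008)
Y = 37800 (Y = (-7*(-5)*36)*30 = (35*36)*30 = 1260*30 = 37800)
Y + g = 37800 - 316008 = -278208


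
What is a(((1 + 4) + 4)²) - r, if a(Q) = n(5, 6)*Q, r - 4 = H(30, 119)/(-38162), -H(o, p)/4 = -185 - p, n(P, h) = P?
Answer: 7652089/19081 ≈ 401.03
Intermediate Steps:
H(o, p) = 740 + 4*p (H(o, p) = -4*(-185 - p) = 740 + 4*p)
r = 75716/19081 (r = 4 + (740 + 4*119)/(-38162) = 4 + (740 + 476)*(-1/38162) = 4 + 1216*(-1/38162) = 4 - 608/19081 = 75716/19081 ≈ 3.9681)
a(Q) = 5*Q
a(((1 + 4) + 4)²) - r = 5*((1 + 4) + 4)² - 1*75716/19081 = 5*(5 + 4)² - 75716/19081 = 5*9² - 75716/19081 = 5*81 - 75716/19081 = 405 - 75716/19081 = 7652089/19081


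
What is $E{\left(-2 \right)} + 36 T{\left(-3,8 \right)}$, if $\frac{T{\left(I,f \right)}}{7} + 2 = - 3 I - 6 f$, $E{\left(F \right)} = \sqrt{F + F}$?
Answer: $-10332 + 2 i \approx -10332.0 + 2.0 i$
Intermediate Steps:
$E{\left(F \right)} = \sqrt{2} \sqrt{F}$ ($E{\left(F \right)} = \sqrt{2 F} = \sqrt{2} \sqrt{F}$)
$T{\left(I,f \right)} = -14 - 42 f - 21 I$ ($T{\left(I,f \right)} = -14 + 7 \left(- 3 I - 6 f\right) = -14 + 7 \left(- 6 f - 3 I\right) = -14 - \left(21 I + 42 f\right) = -14 - 42 f - 21 I$)
$E{\left(-2 \right)} + 36 T{\left(-3,8 \right)} = \sqrt{2} \sqrt{-2} + 36 \left(-14 - 336 - -63\right) = \sqrt{2} i \sqrt{2} + 36 \left(-14 - 336 + 63\right) = 2 i + 36 \left(-287\right) = 2 i - 10332 = -10332 + 2 i$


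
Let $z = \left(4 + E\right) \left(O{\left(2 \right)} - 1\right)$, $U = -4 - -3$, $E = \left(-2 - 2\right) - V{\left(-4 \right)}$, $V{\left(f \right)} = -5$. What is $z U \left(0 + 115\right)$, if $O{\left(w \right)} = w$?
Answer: $-575$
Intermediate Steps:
$E = 1$ ($E = \left(-2 - 2\right) - -5 = -4 + 5 = 1$)
$U = -1$ ($U = -4 + 3 = -1$)
$z = 5$ ($z = \left(4 + 1\right) \left(2 - 1\right) = 5 \cdot 1 = 5$)
$z U \left(0 + 115\right) = 5 \left(- (0 + 115)\right) = 5 \left(\left(-1\right) 115\right) = 5 \left(-115\right) = -575$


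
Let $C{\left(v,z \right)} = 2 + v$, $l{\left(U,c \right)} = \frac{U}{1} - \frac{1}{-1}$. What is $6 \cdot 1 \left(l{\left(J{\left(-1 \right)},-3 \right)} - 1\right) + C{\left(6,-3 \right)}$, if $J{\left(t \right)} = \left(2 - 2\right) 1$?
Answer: $8$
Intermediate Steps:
$J{\left(t \right)} = 0$ ($J{\left(t \right)} = 0 \cdot 1 = 0$)
$l{\left(U,c \right)} = 1 + U$ ($l{\left(U,c \right)} = U 1 - -1 = U + 1 = 1 + U$)
$6 \cdot 1 \left(l{\left(J{\left(-1 \right)},-3 \right)} - 1\right) + C{\left(6,-3 \right)} = 6 \cdot 1 \left(\left(1 + 0\right) - 1\right) + \left(2 + 6\right) = 6 \cdot 1 \left(1 - 1\right) + 8 = 6 \cdot 1 \cdot 0 + 8 = 6 \cdot 0 + 8 = 0 + 8 = 8$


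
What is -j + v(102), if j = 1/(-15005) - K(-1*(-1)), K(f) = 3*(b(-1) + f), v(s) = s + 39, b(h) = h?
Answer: 2115706/15005 ≈ 141.00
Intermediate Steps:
v(s) = 39 + s
K(f) = -3 + 3*f (K(f) = 3*(-1 + f) = -3 + 3*f)
j = -1/15005 (j = 1/(-15005) - (-3 + 3*(-1*(-1))) = -1/15005 - (-3 + 3*1) = -1/15005 - (-3 + 3) = -1/15005 - 1*0 = -1/15005 + 0 = -1/15005 ≈ -6.6644e-5)
-j + v(102) = -1*(-1/15005) + (39 + 102) = 1/15005 + 141 = 2115706/15005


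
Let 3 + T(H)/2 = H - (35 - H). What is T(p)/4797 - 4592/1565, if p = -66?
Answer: -22559924/7507305 ≈ -3.0051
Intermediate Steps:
T(H) = -76 + 4*H (T(H) = -6 + 2*(H - (35 - H)) = -6 + 2*(H + (-35 + H)) = -6 + 2*(-35 + 2*H) = -6 + (-70 + 4*H) = -76 + 4*H)
T(p)/4797 - 4592/1565 = (-76 + 4*(-66))/4797 - 4592/1565 = (-76 - 264)*(1/4797) - 4592*1/1565 = -340*1/4797 - 4592/1565 = -340/4797 - 4592/1565 = -22559924/7507305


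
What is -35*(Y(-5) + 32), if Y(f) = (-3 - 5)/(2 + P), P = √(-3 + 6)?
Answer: -560 - 280*√3 ≈ -1045.0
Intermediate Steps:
P = √3 ≈ 1.7320
Y(f) = -8/(2 + √3) (Y(f) = (-3 - 5)/(2 + √3) = -8/(2 + √3))
-35*(Y(-5) + 32) = -35*((-16 + 8*√3) + 32) = -35*(16 + 8*√3) = -560 - 280*√3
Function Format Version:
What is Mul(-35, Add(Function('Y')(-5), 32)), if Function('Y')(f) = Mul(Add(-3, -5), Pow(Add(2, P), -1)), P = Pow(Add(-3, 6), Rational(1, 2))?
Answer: Add(-560, Mul(-280, Pow(3, Rational(1, 2)))) ≈ -1045.0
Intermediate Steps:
P = Pow(3, Rational(1, 2)) ≈ 1.7320
Function('Y')(f) = Mul(-8, Pow(Add(2, Pow(3, Rational(1, 2))), -1)) (Function('Y')(f) = Mul(Add(-3, -5), Pow(Add(2, Pow(3, Rational(1, 2))), -1)) = Mul(-8, Pow(Add(2, Pow(3, Rational(1, 2))), -1)))
Mul(-35, Add(Function('Y')(-5), 32)) = Mul(-35, Add(Add(-16, Mul(8, Pow(3, Rational(1, 2)))), 32)) = Mul(-35, Add(16, Mul(8, Pow(3, Rational(1, 2))))) = Add(-560, Mul(-280, Pow(3, Rational(1, 2))))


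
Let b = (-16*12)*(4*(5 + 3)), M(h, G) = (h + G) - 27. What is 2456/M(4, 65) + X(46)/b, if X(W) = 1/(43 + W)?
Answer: 74610003/1275904 ≈ 58.476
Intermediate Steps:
M(h, G) = -27 + G + h (M(h, G) = (G + h) - 27 = -27 + G + h)
b = -6144 (b = -768*8 = -192*32 = -6144)
2456/M(4, 65) + X(46)/b = 2456/(-27 + 65 + 4) + 1/((43 + 46)*(-6144)) = 2456/42 - 1/6144/89 = 2456*(1/42) + (1/89)*(-1/6144) = 1228/21 - 1/546816 = 74610003/1275904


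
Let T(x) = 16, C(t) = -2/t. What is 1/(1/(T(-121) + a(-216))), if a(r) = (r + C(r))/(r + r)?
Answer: 769823/46656 ≈ 16.500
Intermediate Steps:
a(r) = (r - 2/r)/(2*r) (a(r) = (r - 2/r)/(r + r) = (r - 2/r)/((2*r)) = (r - 2/r)*(1/(2*r)) = (r - 2/r)/(2*r))
1/(1/(T(-121) + a(-216))) = 1/(1/(16 + (½ - 1/(-216)²))) = 1/(1/(16 + (½ - 1*1/46656))) = 1/(1/(16 + (½ - 1/46656))) = 1/(1/(16 + 23327/46656)) = 1/(1/(769823/46656)) = 1/(46656/769823) = 769823/46656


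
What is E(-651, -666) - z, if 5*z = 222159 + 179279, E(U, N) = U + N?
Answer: -408023/5 ≈ -81605.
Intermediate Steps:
E(U, N) = N + U
z = 401438/5 (z = (222159 + 179279)/5 = (⅕)*401438 = 401438/5 ≈ 80288.)
E(-651, -666) - z = (-666 - 651) - 1*401438/5 = -1317 - 401438/5 = -408023/5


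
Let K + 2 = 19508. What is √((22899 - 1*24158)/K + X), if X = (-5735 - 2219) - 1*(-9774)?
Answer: √692456387466/19506 ≈ 42.661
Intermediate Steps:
K = 19506 (K = -2 + 19508 = 19506)
X = 1820 (X = -7954 + 9774 = 1820)
√((22899 - 1*24158)/K + X) = √((22899 - 1*24158)/19506 + 1820) = √((22899 - 24158)*(1/19506) + 1820) = √(-1259*1/19506 + 1820) = √(-1259/19506 + 1820) = √(35499661/19506) = √692456387466/19506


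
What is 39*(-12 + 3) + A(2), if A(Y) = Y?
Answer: -349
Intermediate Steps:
39*(-12 + 3) + A(2) = 39*(-12 + 3) + 2 = 39*(-9) + 2 = -351 + 2 = -349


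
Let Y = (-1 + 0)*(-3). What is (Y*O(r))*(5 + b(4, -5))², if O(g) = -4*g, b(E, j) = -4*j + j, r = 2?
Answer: -9600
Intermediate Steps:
b(E, j) = -3*j
Y = 3 (Y = -1*(-3) = 3)
(Y*O(r))*(5 + b(4, -5))² = (3*(-4*2))*(5 - 3*(-5))² = (3*(-8))*(5 + 15)² = -24*20² = -24*400 = -9600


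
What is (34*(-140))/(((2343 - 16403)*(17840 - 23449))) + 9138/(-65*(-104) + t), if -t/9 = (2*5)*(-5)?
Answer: 18015289273/14214972835 ≈ 1.2673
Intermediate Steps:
t = 450 (t = -9*2*5*(-5) = -90*(-5) = -9*(-50) = 450)
(34*(-140))/(((2343 - 16403)*(17840 - 23449))) + 9138/(-65*(-104) + t) = (34*(-140))/(((2343 - 16403)*(17840 - 23449))) + 9138/(-65*(-104) + 450) = -4760/((-14060*(-5609))) + 9138/(6760 + 450) = -4760/78862540 + 9138/7210 = -4760*1/78862540 + 9138*(1/7210) = -238/3943127 + 4569/3605 = 18015289273/14214972835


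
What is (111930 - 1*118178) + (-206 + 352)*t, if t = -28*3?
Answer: -18512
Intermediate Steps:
t = -84
(111930 - 1*118178) + (-206 + 352)*t = (111930 - 1*118178) + (-206 + 352)*(-84) = (111930 - 118178) + 146*(-84) = -6248 - 12264 = -18512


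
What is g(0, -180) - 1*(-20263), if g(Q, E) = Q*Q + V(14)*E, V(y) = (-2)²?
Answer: 19543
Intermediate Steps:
V(y) = 4
g(Q, E) = Q² + 4*E (g(Q, E) = Q*Q + 4*E = Q² + 4*E)
g(0, -180) - 1*(-20263) = (0² + 4*(-180)) - 1*(-20263) = (0 - 720) + 20263 = -720 + 20263 = 19543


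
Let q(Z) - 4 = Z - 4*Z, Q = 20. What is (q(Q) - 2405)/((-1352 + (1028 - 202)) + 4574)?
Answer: -107/176 ≈ -0.60795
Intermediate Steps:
q(Z) = 4 - 3*Z (q(Z) = 4 + (Z - 4*Z) = 4 - 3*Z)
(q(Q) - 2405)/((-1352 + (1028 - 202)) + 4574) = ((4 - 3*20) - 2405)/((-1352 + (1028 - 202)) + 4574) = ((4 - 60) - 2405)/((-1352 + 826) + 4574) = (-56 - 2405)/(-526 + 4574) = -2461/4048 = -2461*1/4048 = -107/176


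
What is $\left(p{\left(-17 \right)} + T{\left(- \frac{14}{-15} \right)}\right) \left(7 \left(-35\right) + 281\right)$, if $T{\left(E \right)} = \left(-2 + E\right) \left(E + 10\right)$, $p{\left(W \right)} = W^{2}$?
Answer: $\frac{249604}{25} \approx 9984.2$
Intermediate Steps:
$T{\left(E \right)} = \left(-2 + E\right) \left(10 + E\right)$
$\left(p{\left(-17 \right)} + T{\left(- \frac{14}{-15} \right)}\right) \left(7 \left(-35\right) + 281\right) = \left(\left(-17\right)^{2} + \left(-20 + \left(- \frac{14}{-15}\right)^{2} + 8 \left(- \frac{14}{-15}\right)\right)\right) \left(7 \left(-35\right) + 281\right) = \left(289 + \left(-20 + \left(\left(-14\right) \left(- \frac{1}{15}\right)\right)^{2} + 8 \left(\left(-14\right) \left(- \frac{1}{15}\right)\right)\right)\right) \left(-245 + 281\right) = \left(289 + \left(-20 + \left(\frac{14}{15}\right)^{2} + 8 \cdot \frac{14}{15}\right)\right) 36 = \left(289 + \left(-20 + \frac{196}{225} + \frac{112}{15}\right)\right) 36 = \left(289 - \frac{2624}{225}\right) 36 = \frac{62401}{225} \cdot 36 = \frac{249604}{25}$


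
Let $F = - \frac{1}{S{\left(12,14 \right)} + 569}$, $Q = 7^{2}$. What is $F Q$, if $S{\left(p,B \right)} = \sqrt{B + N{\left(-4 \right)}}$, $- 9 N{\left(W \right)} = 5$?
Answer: $- \frac{147}{1718} \approx -0.085565$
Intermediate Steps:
$N{\left(W \right)} = - \frac{5}{9}$ ($N{\left(W \right)} = \left(- \frac{1}{9}\right) 5 = - \frac{5}{9}$)
$Q = 49$
$S{\left(p,B \right)} = \sqrt{- \frac{5}{9} + B}$ ($S{\left(p,B \right)} = \sqrt{B - \frac{5}{9}} = \sqrt{- \frac{5}{9} + B}$)
$F = - \frac{3}{1718}$ ($F = - \frac{1}{\frac{\sqrt{-5 + 9 \cdot 14}}{3} + 569} = - \frac{1}{\frac{\sqrt{-5 + 126}}{3} + 569} = - \frac{1}{\frac{\sqrt{121}}{3} + 569} = - \frac{1}{\frac{1}{3} \cdot 11 + 569} = - \frac{1}{\frac{11}{3} + 569} = - \frac{1}{\frac{1718}{3}} = \left(-1\right) \frac{3}{1718} = - \frac{3}{1718} \approx -0.0017462$)
$F Q = \left(- \frac{3}{1718}\right) 49 = - \frac{147}{1718}$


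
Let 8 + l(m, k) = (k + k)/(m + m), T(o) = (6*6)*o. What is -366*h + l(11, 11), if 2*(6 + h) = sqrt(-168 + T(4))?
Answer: 2189 - 366*I*sqrt(6) ≈ 2189.0 - 896.51*I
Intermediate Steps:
T(o) = 36*o
l(m, k) = -8 + k/m (l(m, k) = -8 + (k + k)/(m + m) = -8 + (2*k)/((2*m)) = -8 + (2*k)*(1/(2*m)) = -8 + k/m)
h = -6 + I*sqrt(6) (h = -6 + sqrt(-168 + 36*4)/2 = -6 + sqrt(-168 + 144)/2 = -6 + sqrt(-24)/2 = -6 + (2*I*sqrt(6))/2 = -6 + I*sqrt(6) ≈ -6.0 + 2.4495*I)
-366*h + l(11, 11) = -366*(-6 + I*sqrt(6)) + (-8 + 11/11) = (2196 - 366*I*sqrt(6)) + (-8 + 11*(1/11)) = (2196 - 366*I*sqrt(6)) + (-8 + 1) = (2196 - 366*I*sqrt(6)) - 7 = 2189 - 366*I*sqrt(6)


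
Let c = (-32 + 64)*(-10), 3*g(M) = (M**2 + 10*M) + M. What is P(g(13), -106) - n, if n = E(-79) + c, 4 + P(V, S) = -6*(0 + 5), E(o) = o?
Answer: 365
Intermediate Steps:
g(M) = M**2/3 + 11*M/3 (g(M) = ((M**2 + 10*M) + M)/3 = (M**2 + 11*M)/3 = M**2/3 + 11*M/3)
c = -320 (c = 32*(-10) = -320)
P(V, S) = -34 (P(V, S) = -4 - 6*(0 + 5) = -4 - 6*5 = -4 - 30 = -34)
n = -399 (n = -79 - 320 = -399)
P(g(13), -106) - n = -34 - 1*(-399) = -34 + 399 = 365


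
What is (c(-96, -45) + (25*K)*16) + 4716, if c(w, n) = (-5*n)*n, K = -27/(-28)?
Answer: -35163/7 ≈ -5023.3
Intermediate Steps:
K = 27/28 (K = -27*(-1/28) = 27/28 ≈ 0.96429)
c(w, n) = -5*n²
(c(-96, -45) + (25*K)*16) + 4716 = (-5*(-45)² + (25*(27/28))*16) + 4716 = (-5*2025 + (675/28)*16) + 4716 = (-10125 + 2700/7) + 4716 = -68175/7 + 4716 = -35163/7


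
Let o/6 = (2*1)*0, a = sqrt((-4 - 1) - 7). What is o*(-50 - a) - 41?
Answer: -41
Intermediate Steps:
a = 2*I*sqrt(3) (a = sqrt(-5 - 7) = sqrt(-12) = 2*I*sqrt(3) ≈ 3.4641*I)
o = 0 (o = 6*((2*1)*0) = 6*(2*0) = 6*0 = 0)
o*(-50 - a) - 41 = 0*(-50 - 2*I*sqrt(3)) - 41 = 0 - 41 = -41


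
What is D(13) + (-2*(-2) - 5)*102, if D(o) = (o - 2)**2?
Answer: 19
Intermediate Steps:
D(o) = (-2 + o)**2
D(13) + (-2*(-2) - 5)*102 = (-2 + 13)**2 + (-2*(-2) - 5)*102 = 11**2 + (4 - 5)*102 = 121 - 1*102 = 121 - 102 = 19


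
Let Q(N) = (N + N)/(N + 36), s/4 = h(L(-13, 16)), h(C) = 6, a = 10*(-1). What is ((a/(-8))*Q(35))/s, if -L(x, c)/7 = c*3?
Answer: 175/3408 ≈ 0.051350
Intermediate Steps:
a = -10
L(x, c) = -21*c (L(x, c) = -7*c*3 = -21*c)
s = 24 (s = 4*6 = 24)
Q(N) = 2*N/(36 + N) (Q(N) = (2*N)/(36 + N) = 2*N/(36 + N))
((a/(-8))*Q(35))/s = ((-10/(-8))*(2*35/(36 + 35)))/24 = ((-10*(-1/8))*(2*35/71))*(1/24) = (5*(2*35*(1/71))/4)*(1/24) = ((5/4)*(70/71))*(1/24) = (175/142)*(1/24) = 175/3408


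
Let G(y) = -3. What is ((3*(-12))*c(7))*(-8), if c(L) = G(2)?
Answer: -864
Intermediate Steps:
c(L) = -3
((3*(-12))*c(7))*(-8) = ((3*(-12))*(-3))*(-8) = -36*(-3)*(-8) = 108*(-8) = -864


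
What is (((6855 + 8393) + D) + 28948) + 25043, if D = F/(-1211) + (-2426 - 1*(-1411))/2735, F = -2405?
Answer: 45866160365/662417 ≈ 69241.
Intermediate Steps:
D = 1069702/662417 (D = -2405/(-1211) + (-2426 - 1*(-1411))/2735 = -2405*(-1/1211) + (-2426 + 1411)*(1/2735) = 2405/1211 - 1015*1/2735 = 2405/1211 - 203/547 = 1069702/662417 ≈ 1.6148)
(((6855 + 8393) + D) + 28948) + 25043 = (((6855 + 8393) + 1069702/662417) + 28948) + 25043 = ((15248 + 1069702/662417) + 28948) + 25043 = (10101604118/662417 + 28948) + 25043 = 29277251434/662417 + 25043 = 45866160365/662417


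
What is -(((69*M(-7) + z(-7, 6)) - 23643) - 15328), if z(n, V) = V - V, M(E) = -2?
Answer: 39109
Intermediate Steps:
z(n, V) = 0
-(((69*M(-7) + z(-7, 6)) - 23643) - 15328) = -(((69*(-2) + 0) - 23643) - 15328) = -(((-138 + 0) - 23643) - 15328) = -((-138 - 23643) - 15328) = -(-23781 - 15328) = -1*(-39109) = 39109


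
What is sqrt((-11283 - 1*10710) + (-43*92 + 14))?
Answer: I*sqrt(25935) ≈ 161.04*I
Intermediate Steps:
sqrt((-11283 - 1*10710) + (-43*92 + 14)) = sqrt((-11283 - 10710) + (-3956 + 14)) = sqrt(-21993 - 3942) = sqrt(-25935) = I*sqrt(25935)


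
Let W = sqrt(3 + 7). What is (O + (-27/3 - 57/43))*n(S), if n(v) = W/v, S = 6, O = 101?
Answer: 3899*sqrt(10)/258 ≈ 47.790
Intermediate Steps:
W = sqrt(10) ≈ 3.1623
n(v) = sqrt(10)/v
(O + (-27/3 - 57/43))*n(S) = (101 + (-27/3 - 57/43))*(sqrt(10)/6) = (101 + (-27*1/3 - 57*1/43))*(sqrt(10)*(1/6)) = (101 + (-9 - 57/43))*(sqrt(10)/6) = (101 - 444/43)*(sqrt(10)/6) = 3899*(sqrt(10)/6)/43 = 3899*sqrt(10)/258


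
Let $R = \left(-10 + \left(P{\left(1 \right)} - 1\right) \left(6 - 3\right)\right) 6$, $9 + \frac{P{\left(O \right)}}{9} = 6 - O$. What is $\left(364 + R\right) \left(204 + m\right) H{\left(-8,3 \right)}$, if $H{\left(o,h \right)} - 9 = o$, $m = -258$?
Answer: $19548$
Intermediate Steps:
$P{\left(O \right)} = -27 - 9 O$ ($P{\left(O \right)} = -81 + 9 \left(6 - O\right) = -81 - \left(-54 + 9 O\right) = -27 - 9 O$)
$H{\left(o,h \right)} = 9 + o$
$R = -726$ ($R = \left(-10 + \left(\left(-27 - 9\right) - 1\right) \left(6 - 3\right)\right) 6 = \left(-10 + \left(\left(-27 - 9\right) - 1\right) 3\right) 6 = \left(-10 + \left(-36 - 1\right) 3\right) 6 = \left(-10 - 111\right) 6 = \left(-121\right) 6 = -726$)
$\left(364 + R\right) \left(204 + m\right) H{\left(-8,3 \right)} = \left(364 - 726\right) \left(204 - 258\right) \left(9 - 8\right) = \left(-362\right) \left(-54\right) 1 = 19548 \cdot 1 = 19548$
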